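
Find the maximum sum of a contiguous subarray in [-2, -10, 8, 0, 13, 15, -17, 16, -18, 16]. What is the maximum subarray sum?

Using Kadane's algorithm on [-2, -10, 8, 0, 13, 15, -17, 16, -18, 16]:

Scanning through the array:
Position 1 (value -10): max_ending_here = -10, max_so_far = -2
Position 2 (value 8): max_ending_here = 8, max_so_far = 8
Position 3 (value 0): max_ending_here = 8, max_so_far = 8
Position 4 (value 13): max_ending_here = 21, max_so_far = 21
Position 5 (value 15): max_ending_here = 36, max_so_far = 36
Position 6 (value -17): max_ending_here = 19, max_so_far = 36
Position 7 (value 16): max_ending_here = 35, max_so_far = 36
Position 8 (value -18): max_ending_here = 17, max_so_far = 36
Position 9 (value 16): max_ending_here = 33, max_so_far = 36

Maximum subarray: [8, 0, 13, 15]
Maximum sum: 36

The maximum subarray is [8, 0, 13, 15] with sum 36. This subarray runs from index 2 to index 5.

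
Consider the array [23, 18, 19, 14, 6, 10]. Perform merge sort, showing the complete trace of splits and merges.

Merge sort trace:

Split: [23, 18, 19, 14, 6, 10] -> [23, 18, 19] and [14, 6, 10]
  Split: [23, 18, 19] -> [23] and [18, 19]
    Split: [18, 19] -> [18] and [19]
    Merge: [18] + [19] -> [18, 19]
  Merge: [23] + [18, 19] -> [18, 19, 23]
  Split: [14, 6, 10] -> [14] and [6, 10]
    Split: [6, 10] -> [6] and [10]
    Merge: [6] + [10] -> [6, 10]
  Merge: [14] + [6, 10] -> [6, 10, 14]
Merge: [18, 19, 23] + [6, 10, 14] -> [6, 10, 14, 18, 19, 23]

Final sorted array: [6, 10, 14, 18, 19, 23]

The merge sort proceeds by recursively splitting the array and merging sorted halves.
After all merges, the sorted array is [6, 10, 14, 18, 19, 23].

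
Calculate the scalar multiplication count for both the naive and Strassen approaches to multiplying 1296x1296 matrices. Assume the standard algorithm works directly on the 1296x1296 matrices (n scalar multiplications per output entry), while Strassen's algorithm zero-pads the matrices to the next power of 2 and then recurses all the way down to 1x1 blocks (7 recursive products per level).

Matrix multiplication for 1296x1296 matrices:

Strassen's algorithm requires power-of-2 dimensions. Pad 1296x1296 to 2048x2048 (next power of 2).

Standard algorithm: 1296^3 = 2176782336 multiplications
Strassen's algorithm: 7^(log2(2048)) = 7^11 = 1977326743 multiplications
Savings: 2176782336 - 1977326743 = 199455593 multiplications

Standard: 2176782336 multiplications (1296^3). Strassen: 1977326743 multiplications (7^11, after padding to 2048x2048). Strassen reduces 8 recursive multiplications to 7 at each level.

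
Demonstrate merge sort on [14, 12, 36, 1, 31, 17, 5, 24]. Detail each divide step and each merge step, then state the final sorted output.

Merge sort trace:

Split: [14, 12, 36, 1, 31, 17, 5, 24] -> [14, 12, 36, 1] and [31, 17, 5, 24]
  Split: [14, 12, 36, 1] -> [14, 12] and [36, 1]
    Split: [14, 12] -> [14] and [12]
    Merge: [14] + [12] -> [12, 14]
    Split: [36, 1] -> [36] and [1]
    Merge: [36] + [1] -> [1, 36]
  Merge: [12, 14] + [1, 36] -> [1, 12, 14, 36]
  Split: [31, 17, 5, 24] -> [31, 17] and [5, 24]
    Split: [31, 17] -> [31] and [17]
    Merge: [31] + [17] -> [17, 31]
    Split: [5, 24] -> [5] and [24]
    Merge: [5] + [24] -> [5, 24]
  Merge: [17, 31] + [5, 24] -> [5, 17, 24, 31]
Merge: [1, 12, 14, 36] + [5, 17, 24, 31] -> [1, 5, 12, 14, 17, 24, 31, 36]

Final sorted array: [1, 5, 12, 14, 17, 24, 31, 36]

The merge sort proceeds by recursively splitting the array and merging sorted halves.
After all merges, the sorted array is [1, 5, 12, 14, 17, 24, 31, 36].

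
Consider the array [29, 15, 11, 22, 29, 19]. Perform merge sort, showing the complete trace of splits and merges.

Merge sort trace:

Split: [29, 15, 11, 22, 29, 19] -> [29, 15, 11] and [22, 29, 19]
  Split: [29, 15, 11] -> [29] and [15, 11]
    Split: [15, 11] -> [15] and [11]
    Merge: [15] + [11] -> [11, 15]
  Merge: [29] + [11, 15] -> [11, 15, 29]
  Split: [22, 29, 19] -> [22] and [29, 19]
    Split: [29, 19] -> [29] and [19]
    Merge: [29] + [19] -> [19, 29]
  Merge: [22] + [19, 29] -> [19, 22, 29]
Merge: [11, 15, 29] + [19, 22, 29] -> [11, 15, 19, 22, 29, 29]

Final sorted array: [11, 15, 19, 22, 29, 29]

The merge sort proceeds by recursively splitting the array and merging sorted halves.
After all merges, the sorted array is [11, 15, 19, 22, 29, 29].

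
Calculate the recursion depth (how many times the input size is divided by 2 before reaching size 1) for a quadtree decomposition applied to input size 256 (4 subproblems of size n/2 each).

For divide and conquer with division factor 2:

Problem sizes at each level:
Level 0: 256
Level 1: 128
Level 2: 64
Level 3: 32
Level 4: 16
Level 5: 8
Level 6: 4
Level 7: 2
Level 8: 1

The root is level 0 and the size-1 base case is level 8 (the tree spans levels 0 through 8, i.e. 9 levels counting the root), so the depth is the number of divisions: log_2(256) = 8

The recursion tree depth is log_2(256) = 8. At each level, the problem size is divided by 2, so it takes 8 divisions to reduce to a base case of size 1. The algorithm makes 4 recursive calls at each level.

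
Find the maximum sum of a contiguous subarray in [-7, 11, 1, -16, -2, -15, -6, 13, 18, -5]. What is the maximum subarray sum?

Using Kadane's algorithm on [-7, 11, 1, -16, -2, -15, -6, 13, 18, -5]:

Scanning through the array:
Position 1 (value 11): max_ending_here = 11, max_so_far = 11
Position 2 (value 1): max_ending_here = 12, max_so_far = 12
Position 3 (value -16): max_ending_here = -4, max_so_far = 12
Position 4 (value -2): max_ending_here = -2, max_so_far = 12
Position 5 (value -15): max_ending_here = -15, max_so_far = 12
Position 6 (value -6): max_ending_here = -6, max_so_far = 12
Position 7 (value 13): max_ending_here = 13, max_so_far = 13
Position 8 (value 18): max_ending_here = 31, max_so_far = 31
Position 9 (value -5): max_ending_here = 26, max_so_far = 31

Maximum subarray: [13, 18]
Maximum sum: 31

The maximum subarray is [13, 18] with sum 31. This subarray runs from index 7 to index 8.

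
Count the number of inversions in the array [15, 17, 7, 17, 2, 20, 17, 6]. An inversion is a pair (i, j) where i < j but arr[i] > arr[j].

Finding inversions in [15, 17, 7, 17, 2, 20, 17, 6]:

(0, 2): arr[0]=15 > arr[2]=7
(0, 4): arr[0]=15 > arr[4]=2
(0, 7): arr[0]=15 > arr[7]=6
(1, 2): arr[1]=17 > arr[2]=7
(1, 4): arr[1]=17 > arr[4]=2
(1, 7): arr[1]=17 > arr[7]=6
(2, 4): arr[2]=7 > arr[4]=2
(2, 7): arr[2]=7 > arr[7]=6
(3, 4): arr[3]=17 > arr[4]=2
(3, 7): arr[3]=17 > arr[7]=6
(5, 6): arr[5]=20 > arr[6]=17
(5, 7): arr[5]=20 > arr[7]=6
(6, 7): arr[6]=17 > arr[7]=6

Total inversions: 13

The array has 13 inversion(s): (0,2), (0,4), (0,7), (1,2), (1,4), (1,7), (2,4), (2,7), (3,4), (3,7), (5,6), (5,7), (6,7). Each pair (i,j) satisfies i < j and arr[i] > arr[j].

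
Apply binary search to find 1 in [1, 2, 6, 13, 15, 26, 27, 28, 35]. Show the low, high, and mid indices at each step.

Binary search for 1 in [1, 2, 6, 13, 15, 26, 27, 28, 35]:

lo=0, hi=8, mid=4, arr[mid]=15 -> 15 > 1, search left half
lo=0, hi=3, mid=1, arr[mid]=2 -> 2 > 1, search left half
lo=0, hi=0, mid=0, arr[mid]=1 -> Found target at index 0!

Binary search finds 1 at index 0 after 3 comparisons. The search repeatedly halves the search space by comparing with the middle element.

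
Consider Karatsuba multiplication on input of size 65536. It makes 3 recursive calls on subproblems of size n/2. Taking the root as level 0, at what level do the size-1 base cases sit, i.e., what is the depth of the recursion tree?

For divide and conquer with division factor 2:

Problem sizes at each level:
Level 0: 65536
Level 1: 32768
Level 2: 16384
Level 3: 8192
Level 4: 4096
Level 5: 2048
Level 6: 1024
Level 7: 512
Level 8: 256
Level 9: 128
Level 10: 64
Level 11: 32
Level 12: 16
Level 13: 8
Level 14: 4
Level 15: 2
Level 16: 1

The root is level 0 and the size-1 base case is level 16 (the tree spans levels 0 through 16, i.e. 17 levels counting the root), so the depth is the number of divisions: log_2(65536) = 16

The recursion tree depth is log_2(65536) = 16. At each level, the problem size is divided by 2, so it takes 16 divisions to reduce to a base case of size 1. The algorithm makes 3 recursive calls at each level.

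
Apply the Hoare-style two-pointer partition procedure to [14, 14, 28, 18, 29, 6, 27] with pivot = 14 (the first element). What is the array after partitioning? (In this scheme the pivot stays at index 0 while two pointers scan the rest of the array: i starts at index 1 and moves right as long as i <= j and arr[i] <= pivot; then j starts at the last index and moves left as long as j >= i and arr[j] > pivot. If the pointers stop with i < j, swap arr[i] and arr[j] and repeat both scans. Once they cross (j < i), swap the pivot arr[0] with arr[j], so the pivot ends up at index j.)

Hoare-style two-pointer partition with pivot = 14:

Initial array: [14, 14, 28, 18, 29, 6, 27]

Pointers start at i = 1, j = 6.
i stops at index 2 (arr[2]=28 > 14), j stops at index 5 (arr[5]=6 <= 14): swap arr[2] and arr[5], array becomes [14, 14, 6, 18, 29, 28, 27]
i ends at 3, j ends at 2: the pointers have crossed (j < i), so scanning stops.

Swap pivot arr[0] with arr[2] to place pivot at position 2: [6, 14, 14, 18, 29, 28, 27]
Pivot position: 2

After partitioning with pivot 14, the array becomes [6, 14, 14, 18, 29, 28, 27]. The pivot is placed at index 2. All elements to the left of the pivot are <= 14, and all elements to the right are > 14.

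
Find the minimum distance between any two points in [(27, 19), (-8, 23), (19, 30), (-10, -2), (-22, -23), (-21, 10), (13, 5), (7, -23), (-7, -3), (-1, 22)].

Computing all pairwise distances among 10 points:

d((27, 19), (-8, 23)) = 35.2278
d((27, 19), (19, 30)) = 13.6015
d((27, 19), (-10, -2)) = 42.5441
d((27, 19), (-22, -23)) = 64.5368
d((27, 19), (-21, 10)) = 48.8365
d((27, 19), (13, 5)) = 19.799
d((27, 19), (7, -23)) = 46.5188
d((27, 19), (-7, -3)) = 40.4969
d((27, 19), (-1, 22)) = 28.1603
d((-8, 23), (19, 30)) = 27.8927
d((-8, 23), (-10, -2)) = 25.0799
d((-8, 23), (-22, -23)) = 48.0833
d((-8, 23), (-21, 10)) = 18.3848
d((-8, 23), (13, 5)) = 27.6586
d((-8, 23), (7, -23)) = 48.3839
d((-8, 23), (-7, -3)) = 26.0192
d((-8, 23), (-1, 22)) = 7.0711
d((19, 30), (-10, -2)) = 43.1856
d((19, 30), (-22, -23)) = 67.0075
d((19, 30), (-21, 10)) = 44.7214
d((19, 30), (13, 5)) = 25.7099
d((19, 30), (7, -23)) = 54.3415
d((19, 30), (-7, -3)) = 42.0119
d((19, 30), (-1, 22)) = 21.5407
d((-10, -2), (-22, -23)) = 24.1868
d((-10, -2), (-21, 10)) = 16.2788
d((-10, -2), (13, 5)) = 24.0416
d((-10, -2), (7, -23)) = 27.0185
d((-10, -2), (-7, -3)) = 3.1623 <-- minimum
d((-10, -2), (-1, 22)) = 25.632
d((-22, -23), (-21, 10)) = 33.0151
d((-22, -23), (13, 5)) = 44.8219
d((-22, -23), (7, -23)) = 29.0
d((-22, -23), (-7, -3)) = 25.0
d((-22, -23), (-1, 22)) = 49.6588
d((-21, 10), (13, 5)) = 34.3657
d((-21, 10), (7, -23)) = 43.2782
d((-21, 10), (-7, -3)) = 19.105
d((-21, 10), (-1, 22)) = 23.3238
d((13, 5), (7, -23)) = 28.6356
d((13, 5), (-7, -3)) = 21.5407
d((13, 5), (-1, 22)) = 22.0227
d((7, -23), (-7, -3)) = 24.4131
d((7, -23), (-1, 22)) = 45.7056
d((-7, -3), (-1, 22)) = 25.7099

Closest pair: (-10, -2) and (-7, -3) with distance 3.1623

The closest pair is (-10, -2) and (-7, -3) with Euclidean distance 3.1623. For 10 points, brute-force pairwise comparison is shown above. For large n, the divide-and-conquer algorithm (sort by x, recurse on halves, check the dividing strip) achieves O(n log n).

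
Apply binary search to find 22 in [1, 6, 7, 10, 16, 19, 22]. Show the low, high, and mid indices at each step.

Binary search for 22 in [1, 6, 7, 10, 16, 19, 22]:

lo=0, hi=6, mid=3, arr[mid]=10 -> 10 < 22, search right half
lo=4, hi=6, mid=5, arr[mid]=19 -> 19 < 22, search right half
lo=6, hi=6, mid=6, arr[mid]=22 -> Found target at index 6!

Binary search finds 22 at index 6 after 3 comparisons. The search repeatedly halves the search space by comparing with the middle element.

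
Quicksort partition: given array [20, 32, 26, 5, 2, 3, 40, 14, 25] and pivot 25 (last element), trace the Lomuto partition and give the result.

Lomuto partition with pivot = 25:

Initial array: [20, 32, 26, 5, 2, 3, 40, 14, 25]

arr[0]=20 <= 25: swap with position 0, array becomes [20, 32, 26, 5, 2, 3, 40, 14, 25]
arr[1]=32 > 25: no swap
arr[2]=26 > 25: no swap
arr[3]=5 <= 25: swap with position 1, array becomes [20, 5, 26, 32, 2, 3, 40, 14, 25]
arr[4]=2 <= 25: swap with position 2, array becomes [20, 5, 2, 32, 26, 3, 40, 14, 25]
arr[5]=3 <= 25: swap with position 3, array becomes [20, 5, 2, 3, 26, 32, 40, 14, 25]
arr[6]=40 > 25: no swap
arr[7]=14 <= 25: swap with position 4, array becomes [20, 5, 2, 3, 14, 32, 40, 26, 25]

Place pivot at position 5: [20, 5, 2, 3, 14, 25, 40, 26, 32]
Pivot position: 5

After partitioning with pivot 25, the array becomes [20, 5, 2, 3, 14, 25, 40, 26, 32]. The pivot is placed at index 5. All elements to the left of the pivot are <= 25, and all elements to the right are > 25.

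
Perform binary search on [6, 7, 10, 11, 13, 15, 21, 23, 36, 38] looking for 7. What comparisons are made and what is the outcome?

Binary search for 7 in [6, 7, 10, 11, 13, 15, 21, 23, 36, 38]:

lo=0, hi=9, mid=4, arr[mid]=13 -> 13 > 7, search left half
lo=0, hi=3, mid=1, arr[mid]=7 -> Found target at index 1!

Binary search finds 7 at index 1 after 2 comparisons. The search repeatedly halves the search space by comparing with the middle element.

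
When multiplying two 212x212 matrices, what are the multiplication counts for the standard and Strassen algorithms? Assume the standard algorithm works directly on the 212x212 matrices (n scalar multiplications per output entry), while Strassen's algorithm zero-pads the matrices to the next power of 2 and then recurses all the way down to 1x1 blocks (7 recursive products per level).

Matrix multiplication for 212x212 matrices:

Strassen's algorithm requires power-of-2 dimensions. Pad 212x212 to 256x256 (next power of 2).

Standard algorithm: 212^3 = 9528128 multiplications
Strassen's algorithm: 7^(log2(256)) = 7^8 = 5764801 multiplications
Savings: 9528128 - 5764801 = 3763327 multiplications

Standard: 9528128 multiplications (212^3). Strassen: 5764801 multiplications (7^8, after padding to 256x256). Strassen reduces 8 recursive multiplications to 7 at each level.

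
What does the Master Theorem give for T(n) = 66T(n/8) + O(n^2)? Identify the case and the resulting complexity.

Master Theorem for T(n) = 66T(n/8) + O(n^2):

a = 66, b = 8, c = 2
log_b(a) = log_8(66) = 2.0148

Case 1: c = 2 < log_8(66) = 2.0148
T(n) = O(n^(log_8 66))

For T(n) = 66T(n/8) + O(n^2): log_8(66) = 2.0148. This is Case 1 of the Master Theorem (c < log_b(a), work dominated by leaves), giving O(n^(log_8 66)).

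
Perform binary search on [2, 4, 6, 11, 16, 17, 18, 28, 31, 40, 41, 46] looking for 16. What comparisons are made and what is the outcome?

Binary search for 16 in [2, 4, 6, 11, 16, 17, 18, 28, 31, 40, 41, 46]:

lo=0, hi=11, mid=5, arr[mid]=17 -> 17 > 16, search left half
lo=0, hi=4, mid=2, arr[mid]=6 -> 6 < 16, search right half
lo=3, hi=4, mid=3, arr[mid]=11 -> 11 < 16, search right half
lo=4, hi=4, mid=4, arr[mid]=16 -> Found target at index 4!

Binary search finds 16 at index 4 after 4 comparisons. The search repeatedly halves the search space by comparing with the middle element.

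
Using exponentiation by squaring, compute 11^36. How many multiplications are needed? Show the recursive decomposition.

Computing 11^36 by squaring (build up from 11^1; each line after the first costs one multiplication):

11^1 = 11
11^2 = (11^1)^2 = 11^2 = 121
11^4 = (11^2)^2 = 121^2 = 14641
11^8 = (11^4)^2 = 14641^2 = 214358881
11^9 = 11 * 11^8 = 11 * 214358881 = 2357947691
11^18 = (11^9)^2 = 2357947691^2 = 5559917313492231481
11^36 = (11^18)^2 = 5559917313492231481^2 = 30912680532870672635673352936887453361

Result: 30912680532870672635673352936887453361
Multiplications needed: 6 (6 lines after 11^1)

11^36 = 30912680532870672635673352936887453361. Using exponentiation by squaring, this requires 6 multiplications. The key idea: if the exponent is even, square the half-power; if odd, multiply by the base once.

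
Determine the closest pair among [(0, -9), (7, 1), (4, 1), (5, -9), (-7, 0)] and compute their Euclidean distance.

Computing all pairwise distances among 5 points:

d((0, -9), (7, 1)) = 12.2066
d((0, -9), (4, 1)) = 10.7703
d((0, -9), (5, -9)) = 5.0
d((0, -9), (-7, 0)) = 11.4018
d((7, 1), (4, 1)) = 3.0 <-- minimum
d((7, 1), (5, -9)) = 10.198
d((7, 1), (-7, 0)) = 14.0357
d((4, 1), (5, -9)) = 10.0499
d((4, 1), (-7, 0)) = 11.0454
d((5, -9), (-7, 0)) = 15.0

Closest pair: (7, 1) and (4, 1) with distance 3.0

The closest pair is (7, 1) and (4, 1) with Euclidean distance 3.0. For 5 points, brute-force pairwise comparison is shown above. For large n, the divide-and-conquer algorithm (sort by x, recurse on halves, check the dividing strip) achieves O(n log n).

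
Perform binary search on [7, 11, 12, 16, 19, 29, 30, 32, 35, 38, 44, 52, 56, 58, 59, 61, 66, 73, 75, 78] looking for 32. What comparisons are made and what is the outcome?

Binary search for 32 in [7, 11, 12, 16, 19, 29, 30, 32, 35, 38, 44, 52, 56, 58, 59, 61, 66, 73, 75, 78]:

lo=0, hi=19, mid=9, arr[mid]=38 -> 38 > 32, search left half
lo=0, hi=8, mid=4, arr[mid]=19 -> 19 < 32, search right half
lo=5, hi=8, mid=6, arr[mid]=30 -> 30 < 32, search right half
lo=7, hi=8, mid=7, arr[mid]=32 -> Found target at index 7!

Binary search finds 32 at index 7 after 4 comparisons. The search repeatedly halves the search space by comparing with the middle element.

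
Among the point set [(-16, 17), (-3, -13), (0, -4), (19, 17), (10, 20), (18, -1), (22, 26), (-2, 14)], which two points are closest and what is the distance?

Computing all pairwise distances among 8 points:

d((-16, 17), (-3, -13)) = 32.6956
d((-16, 17), (0, -4)) = 26.4008
d((-16, 17), (19, 17)) = 35.0
d((-16, 17), (10, 20)) = 26.1725
d((-16, 17), (18, -1)) = 38.4708
d((-16, 17), (22, 26)) = 39.0512
d((-16, 17), (-2, 14)) = 14.3178
d((-3, -13), (0, -4)) = 9.4868 <-- minimum
d((-3, -13), (19, 17)) = 37.2022
d((-3, -13), (10, 20)) = 35.4683
d((-3, -13), (18, -1)) = 24.1868
d((-3, -13), (22, 26)) = 46.3249
d((-3, -13), (-2, 14)) = 27.0185
d((0, -4), (19, 17)) = 28.3196
d((0, -4), (10, 20)) = 26.0
d((0, -4), (18, -1)) = 18.2483
d((0, -4), (22, 26)) = 37.2022
d((0, -4), (-2, 14)) = 18.1108
d((19, 17), (10, 20)) = 9.4868 <-- minimum
d((19, 17), (18, -1)) = 18.0278
d((19, 17), (22, 26)) = 9.4868 <-- minimum
d((19, 17), (-2, 14)) = 21.2132
d((10, 20), (18, -1)) = 22.4722
d((10, 20), (22, 26)) = 13.4164
d((10, 20), (-2, 14)) = 13.4164
d((18, -1), (22, 26)) = 27.2947
d((18, -1), (-2, 14)) = 25.0
d((22, 26), (-2, 14)) = 26.8328

Minimum distance: 9.4868 (tie among 3 pairs: (-3, -13) and (0, -4); (19, 17) and (10, 20); (19, 17) and (22, 26))

The minimum Euclidean distance is 9.4868. There is a tie: 3 pairs achieve this minimum — (-3, -13) and (0, -4); (19, 17) and (10, 20); (19, 17) and (22, 26). Any of these is a valid closest pair. For 8 points, brute-force pairwise comparison is shown above. For large n, the divide-and-conquer algorithm (sort by x, recurse on halves, check the dividing strip) achieves O(n log n).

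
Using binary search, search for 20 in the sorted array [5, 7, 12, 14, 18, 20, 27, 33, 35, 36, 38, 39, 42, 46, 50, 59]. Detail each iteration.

Binary search for 20 in [5, 7, 12, 14, 18, 20, 27, 33, 35, 36, 38, 39, 42, 46, 50, 59]:

lo=0, hi=15, mid=7, arr[mid]=33 -> 33 > 20, search left half
lo=0, hi=6, mid=3, arr[mid]=14 -> 14 < 20, search right half
lo=4, hi=6, mid=5, arr[mid]=20 -> Found target at index 5!

Binary search finds 20 at index 5 after 3 comparisons. The search repeatedly halves the search space by comparing with the middle element.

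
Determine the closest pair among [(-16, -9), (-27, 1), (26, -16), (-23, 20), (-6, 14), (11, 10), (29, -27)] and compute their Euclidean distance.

Computing all pairwise distances among 7 points:

d((-16, -9), (-27, 1)) = 14.8661
d((-16, -9), (26, -16)) = 42.5793
d((-16, -9), (-23, 20)) = 29.8329
d((-16, -9), (-6, 14)) = 25.0799
d((-16, -9), (11, 10)) = 33.0151
d((-16, -9), (29, -27)) = 48.4665
d((-27, 1), (26, -16)) = 55.6597
d((-27, 1), (-23, 20)) = 19.4165
d((-27, 1), (-6, 14)) = 24.6982
d((-27, 1), (11, 10)) = 39.0512
d((-27, 1), (29, -27)) = 62.6099
d((26, -16), (-23, 20)) = 60.803
d((26, -16), (-6, 14)) = 43.8634
d((26, -16), (11, 10)) = 30.0167
d((26, -16), (29, -27)) = 11.4018 <-- minimum
d((-23, 20), (-6, 14)) = 18.0278
d((-23, 20), (11, 10)) = 35.4401
d((-23, 20), (29, -27)) = 70.0928
d((-6, 14), (11, 10)) = 17.4642
d((-6, 14), (29, -27)) = 53.9073
d((11, 10), (29, -27)) = 41.1461

Closest pair: (26, -16) and (29, -27) with distance 11.4018

The closest pair is (26, -16) and (29, -27) with Euclidean distance 11.4018. For 7 points, brute-force pairwise comparison is shown above. For large n, the divide-and-conquer algorithm (sort by x, recurse on halves, check the dividing strip) achieves O(n log n).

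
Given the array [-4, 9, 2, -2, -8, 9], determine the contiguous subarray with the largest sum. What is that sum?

Using Kadane's algorithm on [-4, 9, 2, -2, -8, 9]:

Scanning through the array:
Position 1 (value 9): max_ending_here = 9, max_so_far = 9
Position 2 (value 2): max_ending_here = 11, max_so_far = 11
Position 3 (value -2): max_ending_here = 9, max_so_far = 11
Position 4 (value -8): max_ending_here = 1, max_so_far = 11
Position 5 (value 9): max_ending_here = 10, max_so_far = 11

Maximum subarray: [9, 2]
Maximum sum: 11

The maximum subarray is [9, 2] with sum 11. This subarray runs from index 1 to index 2.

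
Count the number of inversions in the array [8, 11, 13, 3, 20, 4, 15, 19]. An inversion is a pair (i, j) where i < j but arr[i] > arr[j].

Finding inversions in [8, 11, 13, 3, 20, 4, 15, 19]:

(0, 3): arr[0]=8 > arr[3]=3
(0, 5): arr[0]=8 > arr[5]=4
(1, 3): arr[1]=11 > arr[3]=3
(1, 5): arr[1]=11 > arr[5]=4
(2, 3): arr[2]=13 > arr[3]=3
(2, 5): arr[2]=13 > arr[5]=4
(4, 5): arr[4]=20 > arr[5]=4
(4, 6): arr[4]=20 > arr[6]=15
(4, 7): arr[4]=20 > arr[7]=19

Total inversions: 9

The array has 9 inversion(s): (0,3), (0,5), (1,3), (1,5), (2,3), (2,5), (4,5), (4,6), (4,7). Each pair (i,j) satisfies i < j and arr[i] > arr[j].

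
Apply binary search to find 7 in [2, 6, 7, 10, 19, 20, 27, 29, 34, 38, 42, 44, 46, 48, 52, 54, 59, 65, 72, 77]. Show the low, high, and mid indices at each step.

Binary search for 7 in [2, 6, 7, 10, 19, 20, 27, 29, 34, 38, 42, 44, 46, 48, 52, 54, 59, 65, 72, 77]:

lo=0, hi=19, mid=9, arr[mid]=38 -> 38 > 7, search left half
lo=0, hi=8, mid=4, arr[mid]=19 -> 19 > 7, search left half
lo=0, hi=3, mid=1, arr[mid]=6 -> 6 < 7, search right half
lo=2, hi=3, mid=2, arr[mid]=7 -> Found target at index 2!

Binary search finds 7 at index 2 after 4 comparisons. The search repeatedly halves the search space by comparing with the middle element.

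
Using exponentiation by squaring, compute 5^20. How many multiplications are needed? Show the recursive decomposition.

Computing 5^20 by squaring (build up from 5^1; each line after the first costs one multiplication):

5^1 = 5
5^2 = (5^1)^2 = 5^2 = 25
5^4 = (5^2)^2 = 25^2 = 625
5^5 = 5 * 5^4 = 5 * 625 = 3125
5^10 = (5^5)^2 = 3125^2 = 9765625
5^20 = (5^10)^2 = 9765625^2 = 95367431640625

Result: 95367431640625
Multiplications needed: 5 (5 lines after 5^1)

5^20 = 95367431640625. Using exponentiation by squaring, this requires 5 multiplications. The key idea: if the exponent is even, square the half-power; if odd, multiply by the base once.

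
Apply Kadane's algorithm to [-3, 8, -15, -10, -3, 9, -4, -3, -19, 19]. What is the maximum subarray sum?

Using Kadane's algorithm on [-3, 8, -15, -10, -3, 9, -4, -3, -19, 19]:

Scanning through the array:
Position 1 (value 8): max_ending_here = 8, max_so_far = 8
Position 2 (value -15): max_ending_here = -7, max_so_far = 8
Position 3 (value -10): max_ending_here = -10, max_so_far = 8
Position 4 (value -3): max_ending_here = -3, max_so_far = 8
Position 5 (value 9): max_ending_here = 9, max_so_far = 9
Position 6 (value -4): max_ending_here = 5, max_so_far = 9
Position 7 (value -3): max_ending_here = 2, max_so_far = 9
Position 8 (value -19): max_ending_here = -17, max_so_far = 9
Position 9 (value 19): max_ending_here = 19, max_so_far = 19

Maximum subarray: [19]
Maximum sum: 19

The maximum subarray is [19] with sum 19. This subarray runs from index 9 to index 9.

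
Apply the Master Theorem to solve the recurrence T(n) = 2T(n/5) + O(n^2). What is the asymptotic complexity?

Master Theorem for T(n) = 2T(n/5) + O(n^2):

a = 2, b = 5, c = 2
log_b(a) = log_5(2) = 0.4307

Case 3: c = 2 > log_5(2) = 0.4307
T(n) = O(n^2) = O(n^2)

For T(n) = 2T(n/5) + O(n^2): log_5(2) = 0.4307. This is Case 3 of the Master Theorem (c > log_b(a), work dominated by root), giving O(n^2).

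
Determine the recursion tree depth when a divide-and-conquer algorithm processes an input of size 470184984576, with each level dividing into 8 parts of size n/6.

For divide and conquer with division factor 6:

Problem sizes at each level:
Level 0: 470184984576
Level 1: 78364164096
Level 2: 13060694016
Level 3: 2176782336
Level 4: 362797056
Level 5: 60466176
Level 6: 10077696
Level 7: 1679616
Level 8: 279936
Level 9: 46656
Level 10: 7776
Level 11: 1296
Level 12: 216
Level 13: 36
Level 14: 6
Level 15: 1

The root is level 0 and the size-1 base case is level 15 (the tree spans levels 0 through 15, i.e. 16 levels counting the root), so the depth is the number of divisions: log_6(470184984576) = 15

The recursion tree depth is log_6(470184984576) = 15. At each level, the problem size is divided by 6, so it takes 15 divisions to reduce to a base case of size 1. The algorithm makes 8 recursive calls at each level.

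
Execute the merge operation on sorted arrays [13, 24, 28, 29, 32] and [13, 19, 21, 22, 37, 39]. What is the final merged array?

Merging process:

Compare 13 vs 13: take 13 from left. Merged: [13]
Compare 24 vs 13: take 13 from right. Merged: [13, 13]
Compare 24 vs 19: take 19 from right. Merged: [13, 13, 19]
Compare 24 vs 21: take 21 from right. Merged: [13, 13, 19, 21]
Compare 24 vs 22: take 22 from right. Merged: [13, 13, 19, 21, 22]
Compare 24 vs 37: take 24 from left. Merged: [13, 13, 19, 21, 22, 24]
Compare 28 vs 37: take 28 from left. Merged: [13, 13, 19, 21, 22, 24, 28]
Compare 29 vs 37: take 29 from left. Merged: [13, 13, 19, 21, 22, 24, 28, 29]
Compare 32 vs 37: take 32 from left. Merged: [13, 13, 19, 21, 22, 24, 28, 29, 32]
Append remaining from right: [37, 39]. Merged: [13, 13, 19, 21, 22, 24, 28, 29, 32, 37, 39]

Final merged array: [13, 13, 19, 21, 22, 24, 28, 29, 32, 37, 39]
Total comparisons: 9

The merged array is [13, 13, 19, 21, 22, 24, 28, 29, 32, 37, 39], requiring 9 comparisons. The merge step runs in O(n) time where n is the total number of elements.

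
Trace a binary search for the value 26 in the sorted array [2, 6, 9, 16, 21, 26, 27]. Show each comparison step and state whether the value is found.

Binary search for 26 in [2, 6, 9, 16, 21, 26, 27]:

lo=0, hi=6, mid=3, arr[mid]=16 -> 16 < 26, search right half
lo=4, hi=6, mid=5, arr[mid]=26 -> Found target at index 5!

Binary search finds 26 at index 5 after 2 comparisons. The search repeatedly halves the search space by comparing with the middle element.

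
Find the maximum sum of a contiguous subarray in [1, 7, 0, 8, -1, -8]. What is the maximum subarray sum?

Using Kadane's algorithm on [1, 7, 0, 8, -1, -8]:

Scanning through the array:
Position 1 (value 7): max_ending_here = 8, max_so_far = 8
Position 2 (value 0): max_ending_here = 8, max_so_far = 8
Position 3 (value 8): max_ending_here = 16, max_so_far = 16
Position 4 (value -1): max_ending_here = 15, max_so_far = 16
Position 5 (value -8): max_ending_here = 7, max_so_far = 16

Maximum subarray: [1, 7, 0, 8]
Maximum sum: 16

The maximum subarray is [1, 7, 0, 8] with sum 16. This subarray runs from index 0 to index 3.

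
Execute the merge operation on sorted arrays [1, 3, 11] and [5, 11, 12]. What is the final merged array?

Merging process:

Compare 1 vs 5: take 1 from left. Merged: [1]
Compare 3 vs 5: take 3 from left. Merged: [1, 3]
Compare 11 vs 5: take 5 from right. Merged: [1, 3, 5]
Compare 11 vs 11: take 11 from left. Merged: [1, 3, 5, 11]
Append remaining from right: [11, 12]. Merged: [1, 3, 5, 11, 11, 12]

Final merged array: [1, 3, 5, 11, 11, 12]
Total comparisons: 4

The merged array is [1, 3, 5, 11, 11, 12], requiring 4 comparisons. The merge step runs in O(n) time where n is the total number of elements.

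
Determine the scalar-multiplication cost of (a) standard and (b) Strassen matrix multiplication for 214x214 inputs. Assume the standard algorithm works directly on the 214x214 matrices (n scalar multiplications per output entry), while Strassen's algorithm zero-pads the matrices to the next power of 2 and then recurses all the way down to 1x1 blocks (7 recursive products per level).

Matrix multiplication for 214x214 matrices:

Strassen's algorithm requires power-of-2 dimensions. Pad 214x214 to 256x256 (next power of 2).

Standard algorithm: 214^3 = 9800344 multiplications
Strassen's algorithm: 7^(log2(256)) = 7^8 = 5764801 multiplications
Savings: 9800344 - 5764801 = 4035543 multiplications

Standard: 9800344 multiplications (214^3). Strassen: 5764801 multiplications (7^8, after padding to 256x256). Strassen reduces 8 recursive multiplications to 7 at each level.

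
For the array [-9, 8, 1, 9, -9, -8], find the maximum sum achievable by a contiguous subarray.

Using Kadane's algorithm on [-9, 8, 1, 9, -9, -8]:

Scanning through the array:
Position 1 (value 8): max_ending_here = 8, max_so_far = 8
Position 2 (value 1): max_ending_here = 9, max_so_far = 9
Position 3 (value 9): max_ending_here = 18, max_so_far = 18
Position 4 (value -9): max_ending_here = 9, max_so_far = 18
Position 5 (value -8): max_ending_here = 1, max_so_far = 18

Maximum subarray: [8, 1, 9]
Maximum sum: 18

The maximum subarray is [8, 1, 9] with sum 18. This subarray runs from index 1 to index 3.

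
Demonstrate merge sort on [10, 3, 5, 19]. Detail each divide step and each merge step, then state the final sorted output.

Merge sort trace:

Split: [10, 3, 5, 19] -> [10, 3] and [5, 19]
  Split: [10, 3] -> [10] and [3]
  Merge: [10] + [3] -> [3, 10]
  Split: [5, 19] -> [5] and [19]
  Merge: [5] + [19] -> [5, 19]
Merge: [3, 10] + [5, 19] -> [3, 5, 10, 19]

Final sorted array: [3, 5, 10, 19]

The merge sort proceeds by recursively splitting the array and merging sorted halves.
After all merges, the sorted array is [3, 5, 10, 19].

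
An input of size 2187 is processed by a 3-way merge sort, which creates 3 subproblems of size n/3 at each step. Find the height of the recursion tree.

For divide and conquer with division factor 3:

Problem sizes at each level:
Level 0: 2187
Level 1: 729
Level 2: 243
Level 3: 81
Level 4: 27
Level 5: 9
Level 6: 3
Level 7: 1

The root is level 0 and the size-1 base case is level 7 (the tree spans levels 0 through 7, i.e. 8 levels counting the root), so the depth is the number of divisions: log_3(2187) = 7

The recursion tree depth is log_3(2187) = 7. At each level, the problem size is divided by 3, so it takes 7 divisions to reduce to a base case of size 1. The algorithm makes 3 recursive calls at each level.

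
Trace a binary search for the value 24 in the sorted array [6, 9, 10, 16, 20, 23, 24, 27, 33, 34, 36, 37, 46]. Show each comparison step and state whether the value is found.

Binary search for 24 in [6, 9, 10, 16, 20, 23, 24, 27, 33, 34, 36, 37, 46]:

lo=0, hi=12, mid=6, arr[mid]=24 -> Found target at index 6!

Binary search finds 24 at index 6 after 1 comparisons. The search repeatedly halves the search space by comparing with the middle element.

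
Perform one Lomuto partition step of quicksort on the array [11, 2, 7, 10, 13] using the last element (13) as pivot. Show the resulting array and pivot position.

Lomuto partition with pivot = 13:

Initial array: [11, 2, 7, 10, 13]

arr[0]=11 <= 13: swap with position 0, array becomes [11, 2, 7, 10, 13]
arr[1]=2 <= 13: swap with position 1, array becomes [11, 2, 7, 10, 13]
arr[2]=7 <= 13: swap with position 2, array becomes [11, 2, 7, 10, 13]
arr[3]=10 <= 13: swap with position 3, array becomes [11, 2, 7, 10, 13]

Place pivot at position 4: [11, 2, 7, 10, 13]
Pivot position: 4

After partitioning with pivot 13, the array becomes [11, 2, 7, 10, 13]. The pivot is placed at index 4. All elements to the left of the pivot are <= 13, and all elements to the right are > 13.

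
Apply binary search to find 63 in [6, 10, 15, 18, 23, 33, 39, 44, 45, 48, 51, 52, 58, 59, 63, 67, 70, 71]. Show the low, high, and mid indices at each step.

Binary search for 63 in [6, 10, 15, 18, 23, 33, 39, 44, 45, 48, 51, 52, 58, 59, 63, 67, 70, 71]:

lo=0, hi=17, mid=8, arr[mid]=45 -> 45 < 63, search right half
lo=9, hi=17, mid=13, arr[mid]=59 -> 59 < 63, search right half
lo=14, hi=17, mid=15, arr[mid]=67 -> 67 > 63, search left half
lo=14, hi=14, mid=14, arr[mid]=63 -> Found target at index 14!

Binary search finds 63 at index 14 after 4 comparisons. The search repeatedly halves the search space by comparing with the middle element.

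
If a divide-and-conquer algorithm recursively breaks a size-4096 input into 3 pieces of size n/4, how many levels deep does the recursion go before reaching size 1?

For divide and conquer with division factor 4:

Problem sizes at each level:
Level 0: 4096
Level 1: 1024
Level 2: 256
Level 3: 64
Level 4: 16
Level 5: 4
Level 6: 1

The root is level 0 and the size-1 base case is level 6 (the tree spans levels 0 through 6, i.e. 7 levels counting the root), so the depth is the number of divisions: log_4(4096) = 6

The recursion tree depth is log_4(4096) = 6. At each level, the problem size is divided by 4, so it takes 6 divisions to reduce to a base case of size 1. The algorithm makes 3 recursive calls at each level.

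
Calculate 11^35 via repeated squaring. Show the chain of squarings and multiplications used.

Computing 11^35 by squaring (build up from 11^1; each line after the first costs one multiplication):

11^1 = 11
11^2 = (11^1)^2 = 11^2 = 121
11^4 = (11^2)^2 = 121^2 = 14641
11^8 = (11^4)^2 = 14641^2 = 214358881
11^16 = (11^8)^2 = 214358881^2 = 45949729863572161
11^17 = 11 * 11^16 = 11 * 45949729863572161 = 505447028499293771
11^34 = (11^17)^2 = 505447028499293771^2 = 255476698618765889551019445759400441
11^35 = 11 * 11^34 = 11 * 255476698618765889551019445759400441 = 2810243684806424785061213903353404851

Result: 2810243684806424785061213903353404851
Multiplications needed: 7 (7 lines after 11^1)

11^35 = 2810243684806424785061213903353404851. Using exponentiation by squaring, this requires 7 multiplications. The key idea: if the exponent is even, square the half-power; if odd, multiply by the base once.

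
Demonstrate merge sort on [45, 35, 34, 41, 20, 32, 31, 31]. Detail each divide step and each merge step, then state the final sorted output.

Merge sort trace:

Split: [45, 35, 34, 41, 20, 32, 31, 31] -> [45, 35, 34, 41] and [20, 32, 31, 31]
  Split: [45, 35, 34, 41] -> [45, 35] and [34, 41]
    Split: [45, 35] -> [45] and [35]
    Merge: [45] + [35] -> [35, 45]
    Split: [34, 41] -> [34] and [41]
    Merge: [34] + [41] -> [34, 41]
  Merge: [35, 45] + [34, 41] -> [34, 35, 41, 45]
  Split: [20, 32, 31, 31] -> [20, 32] and [31, 31]
    Split: [20, 32] -> [20] and [32]
    Merge: [20] + [32] -> [20, 32]
    Split: [31, 31] -> [31] and [31]
    Merge: [31] + [31] -> [31, 31]
  Merge: [20, 32] + [31, 31] -> [20, 31, 31, 32]
Merge: [34, 35, 41, 45] + [20, 31, 31, 32] -> [20, 31, 31, 32, 34, 35, 41, 45]

Final sorted array: [20, 31, 31, 32, 34, 35, 41, 45]

The merge sort proceeds by recursively splitting the array and merging sorted halves.
After all merges, the sorted array is [20, 31, 31, 32, 34, 35, 41, 45].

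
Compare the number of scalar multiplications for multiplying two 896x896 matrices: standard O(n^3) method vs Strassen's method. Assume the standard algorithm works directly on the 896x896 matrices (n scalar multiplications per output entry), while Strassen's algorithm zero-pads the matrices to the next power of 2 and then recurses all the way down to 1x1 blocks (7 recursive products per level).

Matrix multiplication for 896x896 matrices:

Strassen's algorithm requires power-of-2 dimensions. Pad 896x896 to 1024x1024 (next power of 2).

Standard algorithm: 896^3 = 719323136 multiplications
Strassen's algorithm: 7^(log2(1024)) = 7^10 = 282475249 multiplications
Savings: 719323136 - 282475249 = 436847887 multiplications

Standard: 719323136 multiplications (896^3). Strassen: 282475249 multiplications (7^10, after padding to 1024x1024). Strassen reduces 8 recursive multiplications to 7 at each level.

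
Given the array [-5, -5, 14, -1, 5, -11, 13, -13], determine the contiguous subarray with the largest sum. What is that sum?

Using Kadane's algorithm on [-5, -5, 14, -1, 5, -11, 13, -13]:

Scanning through the array:
Position 1 (value -5): max_ending_here = -5, max_so_far = -5
Position 2 (value 14): max_ending_here = 14, max_so_far = 14
Position 3 (value -1): max_ending_here = 13, max_so_far = 14
Position 4 (value 5): max_ending_here = 18, max_so_far = 18
Position 5 (value -11): max_ending_here = 7, max_so_far = 18
Position 6 (value 13): max_ending_here = 20, max_so_far = 20
Position 7 (value -13): max_ending_here = 7, max_so_far = 20

Maximum subarray: [14, -1, 5, -11, 13]
Maximum sum: 20

The maximum subarray is [14, -1, 5, -11, 13] with sum 20. This subarray runs from index 2 to index 6.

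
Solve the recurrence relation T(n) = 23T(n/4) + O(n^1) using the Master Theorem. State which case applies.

Master Theorem for T(n) = 23T(n/4) + O(n^1):

a = 23, b = 4, c = 1
log_b(a) = log_4(23) = 2.2618

Case 1: c = 1 < log_4(23) = 2.2618
T(n) = O(n^(log_4 23))

For T(n) = 23T(n/4) + O(n^1): log_4(23) = 2.2618. This is Case 1 of the Master Theorem (c < log_b(a), work dominated by leaves), giving O(n^(log_4 23)).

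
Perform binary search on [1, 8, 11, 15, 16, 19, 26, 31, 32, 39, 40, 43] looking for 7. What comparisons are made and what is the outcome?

Binary search for 7 in [1, 8, 11, 15, 16, 19, 26, 31, 32, 39, 40, 43]:

lo=0, hi=11, mid=5, arr[mid]=19 -> 19 > 7, search left half
lo=0, hi=4, mid=2, arr[mid]=11 -> 11 > 7, search left half
lo=0, hi=1, mid=0, arr[mid]=1 -> 1 < 7, search right half
lo=1, hi=1, mid=1, arr[mid]=8 -> 8 > 7, search left half
lo=1 > hi=0, target 7 not found

Binary search determines that 7 is not in the array after 4 comparisons. The search space was exhausted without finding the target.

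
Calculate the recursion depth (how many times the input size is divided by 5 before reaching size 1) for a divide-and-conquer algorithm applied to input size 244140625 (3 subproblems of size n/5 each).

For divide and conquer with division factor 5:

Problem sizes at each level:
Level 0: 244140625
Level 1: 48828125
Level 2: 9765625
Level 3: 1953125
Level 4: 390625
Level 5: 78125
Level 6: 15625
Level 7: 3125
Level 8: 625
Level 9: 125
Level 10: 25
Level 11: 5
Level 12: 1

The root is level 0 and the size-1 base case is level 12 (the tree spans levels 0 through 12, i.e. 13 levels counting the root), so the depth is the number of divisions: log_5(244140625) = 12

The recursion tree depth is log_5(244140625) = 12. At each level, the problem size is divided by 5, so it takes 12 divisions to reduce to a base case of size 1. The algorithm makes 3 recursive calls at each level.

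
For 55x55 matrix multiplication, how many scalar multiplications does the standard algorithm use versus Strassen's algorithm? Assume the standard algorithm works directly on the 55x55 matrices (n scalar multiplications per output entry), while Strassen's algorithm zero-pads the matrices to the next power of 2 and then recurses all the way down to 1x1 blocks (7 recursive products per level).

Matrix multiplication for 55x55 matrices:

Strassen's algorithm requires power-of-2 dimensions. Pad 55x55 to 64x64 (next power of 2).

Standard algorithm: 55^3 = 166375 multiplications
Strassen's algorithm: 7^(log2(64)) = 7^6 = 117649 multiplications
Savings: 166375 - 117649 = 48726 multiplications

Standard: 166375 multiplications (55^3). Strassen: 117649 multiplications (7^6, after padding to 64x64). Strassen reduces 8 recursive multiplications to 7 at each level.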